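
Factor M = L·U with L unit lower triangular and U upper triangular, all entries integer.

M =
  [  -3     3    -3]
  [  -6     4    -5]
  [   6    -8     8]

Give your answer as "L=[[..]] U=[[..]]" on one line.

  R1 -= 2·R0 → [0,-2,1]
  R2 -= -2·R0 → [0,-2,2]
  R2 -= 1·R1 → [0,0,1]

L=[[1,0,0],[2,1,0],[-2,1,1]] U=[[-3,3,-3],[0,-2,1],[0,0,1]]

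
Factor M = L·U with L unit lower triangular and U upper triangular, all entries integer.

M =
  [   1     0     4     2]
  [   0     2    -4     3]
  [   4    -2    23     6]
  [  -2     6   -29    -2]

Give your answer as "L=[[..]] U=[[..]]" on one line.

  row1 -= 0·row0 → [0,2,-4,3]
  row2 -= 4·row0 → [0,-2,7,-2]
  row3 -= -2·row0 → [0,6,-21,2]
  row2 -= -1·row1 → [0,0,3,1]
  row3 -= 3·row1 → [0,0,-9,-7]
  row3 -= -3·row2 → [0,0,0,-4]

L=[[1,0,0,0],[0,1,0,0],[4,-1,1,0],[-2,3,-3,1]] U=[[1,0,4,2],[0,2,-4,3],[0,0,3,1],[0,0,0,-4]]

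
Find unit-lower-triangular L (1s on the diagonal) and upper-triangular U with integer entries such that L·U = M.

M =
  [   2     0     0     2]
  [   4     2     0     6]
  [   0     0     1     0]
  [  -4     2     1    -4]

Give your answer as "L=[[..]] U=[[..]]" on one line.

L=[[1,0,0,0],[2,1,0,0],[0,0,1,0],[-2,1,1,1]] U=[[2,0,0,2],[0,2,0,2],[0,0,1,0],[0,0,0,-2]]

  R1 -= 2·R0 → [0,2,0,2]
  R2 -= 0·R0 → [0,0,1,0]
  R3 -= -2·R0 → [0,2,1,0]
  R2 -= 0·R1 → [0,0,1,0]
  R3 -= 1·R1 → [0,0,1,-2]
  R3 -= 1·R2 → [0,0,0,-2]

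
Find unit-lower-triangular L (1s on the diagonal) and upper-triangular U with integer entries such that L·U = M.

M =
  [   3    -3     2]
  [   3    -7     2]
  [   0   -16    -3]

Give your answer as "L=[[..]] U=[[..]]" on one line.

  R1 -= 1·R0 → [0,-4,0]
  R2 -= 0·R0 → [0,-16,-3]
  R2 -= 4·R1 → [0,0,-3]

L=[[1,0,0],[1,1,0],[0,4,1]] U=[[3,-3,2],[0,-4,0],[0,0,-3]]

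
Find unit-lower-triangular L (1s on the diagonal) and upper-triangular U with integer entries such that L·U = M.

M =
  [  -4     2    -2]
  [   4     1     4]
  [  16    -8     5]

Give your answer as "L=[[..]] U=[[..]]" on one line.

  row1 -= -1·row0 → [0,3,2]
  row2 -= -4·row0 → [0,0,-3]
  row2 -= 0·row1 → [0,0,-3]

L=[[1,0,0],[-1,1,0],[-4,0,1]] U=[[-4,2,-2],[0,3,2],[0,0,-3]]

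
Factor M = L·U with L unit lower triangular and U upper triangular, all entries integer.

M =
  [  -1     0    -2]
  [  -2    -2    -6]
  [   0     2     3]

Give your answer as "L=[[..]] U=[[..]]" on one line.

  r1 -= 2·r0 → [0,-2,-2]
  r2 -= 0·r0 → [0,2,3]
  r2 -= -1·r1 → [0,0,1]

L=[[1,0,0],[2,1,0],[0,-1,1]] U=[[-1,0,-2],[0,-2,-2],[0,0,1]]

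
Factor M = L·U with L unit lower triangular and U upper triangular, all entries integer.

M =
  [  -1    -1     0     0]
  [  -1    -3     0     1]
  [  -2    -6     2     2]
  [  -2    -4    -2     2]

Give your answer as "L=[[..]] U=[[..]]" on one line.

  row1 -= 1·row0 → [0,-2,0,1]
  row2 -= 2·row0 → [0,-4,2,2]
  row3 -= 2·row0 → [0,-2,-2,2]
  row2 -= 2·row1 → [0,0,2,0]
  row3 -= 1·row1 → [0,0,-2,1]
  row3 -= -1·row2 → [0,0,0,1]

L=[[1,0,0,0],[1,1,0,0],[2,2,1,0],[2,1,-1,1]] U=[[-1,-1,0,0],[0,-2,0,1],[0,0,2,0],[0,0,0,1]]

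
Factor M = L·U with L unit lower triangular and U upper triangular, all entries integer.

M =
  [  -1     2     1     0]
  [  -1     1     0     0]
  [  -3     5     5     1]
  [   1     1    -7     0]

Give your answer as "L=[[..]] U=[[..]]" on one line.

  R1 -= 1·R0 → [0,-1,-1,0]
  R2 -= 3·R0 → [0,-1,2,1]
  R3 -= -1·R0 → [0,3,-6,0]
  R2 -= 1·R1 → [0,0,3,1]
  R3 -= -3·R1 → [0,0,-9,0]
  R3 -= -3·R2 → [0,0,0,3]

L=[[1,0,0,0],[1,1,0,0],[3,1,1,0],[-1,-3,-3,1]] U=[[-1,2,1,0],[0,-1,-1,0],[0,0,3,1],[0,0,0,3]]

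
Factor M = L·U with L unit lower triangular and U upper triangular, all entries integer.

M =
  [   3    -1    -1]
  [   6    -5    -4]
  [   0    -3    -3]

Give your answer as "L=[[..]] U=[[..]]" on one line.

L=[[1,0,0],[2,1,0],[0,1,1]] U=[[3,-1,-1],[0,-3,-2],[0,0,-1]]

  R1 -= 2·R0 → [0,-3,-2]
  R2 -= 0·R0 → [0,-3,-3]
  R2 -= 1·R1 → [0,0,-1]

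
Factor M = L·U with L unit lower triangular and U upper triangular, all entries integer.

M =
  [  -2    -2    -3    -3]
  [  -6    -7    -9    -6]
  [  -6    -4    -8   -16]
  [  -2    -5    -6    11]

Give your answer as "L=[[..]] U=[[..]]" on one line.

L=[[1,0,0,0],[3,1,0,0],[3,-2,1,0],[1,3,-3,1]] U=[[-2,-2,-3,-3],[0,-1,0,3],[0,0,1,-1],[0,0,0,2]]

  R1 -= 3·R0 → [0,-1,0,3]
  R2 -= 3·R0 → [0,2,1,-7]
  R3 -= 1·R0 → [0,-3,-3,14]
  R2 -= -2·R1 → [0,0,1,-1]
  R3 -= 3·R1 → [0,0,-3,5]
  R3 -= -3·R2 → [0,0,0,2]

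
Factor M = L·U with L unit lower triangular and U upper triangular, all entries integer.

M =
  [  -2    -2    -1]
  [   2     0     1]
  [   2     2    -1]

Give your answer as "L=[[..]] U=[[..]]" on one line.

L=[[1,0,0],[-1,1,0],[-1,0,1]] U=[[-2,-2,-1],[0,-2,0],[0,0,-2]]

  R1 -= -1·R0 → [0,-2,0]
  R2 -= -1·R0 → [0,0,-2]
  R2 -= 0·R1 → [0,0,-2]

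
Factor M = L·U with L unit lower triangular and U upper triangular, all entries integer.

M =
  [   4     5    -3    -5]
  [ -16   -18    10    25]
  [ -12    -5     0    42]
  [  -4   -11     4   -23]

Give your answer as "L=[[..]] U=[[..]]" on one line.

  R1 -= -4·R0 → [0,2,-2,5]
  R2 -= -3·R0 → [0,10,-9,27]
  R3 -= -1·R0 → [0,-6,1,-28]
  R2 -= 5·R1 → [0,0,1,2]
  R3 -= -3·R1 → [0,0,-5,-13]
  R3 -= -5·R2 → [0,0,0,-3]

L=[[1,0,0,0],[-4,1,0,0],[-3,5,1,0],[-1,-3,-5,1]] U=[[4,5,-3,-5],[0,2,-2,5],[0,0,1,2],[0,0,0,-3]]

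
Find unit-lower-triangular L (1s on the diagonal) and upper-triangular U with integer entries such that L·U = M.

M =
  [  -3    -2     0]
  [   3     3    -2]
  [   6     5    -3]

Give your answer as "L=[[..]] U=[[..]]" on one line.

  R1 -= -1·R0 → [0,1,-2]
  R2 -= -2·R0 → [0,1,-3]
  R2 -= 1·R1 → [0,0,-1]

L=[[1,0,0],[-1,1,0],[-2,1,1]] U=[[-3,-2,0],[0,1,-2],[0,0,-1]]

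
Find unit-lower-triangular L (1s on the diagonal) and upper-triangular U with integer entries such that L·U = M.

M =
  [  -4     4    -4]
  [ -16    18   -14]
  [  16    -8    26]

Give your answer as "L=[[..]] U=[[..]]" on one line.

  R1 -= 4·R0 → [0,2,2]
  R2 -= -4·R0 → [0,8,10]
  R2 -= 4·R1 → [0,0,2]

L=[[1,0,0],[4,1,0],[-4,4,1]] U=[[-4,4,-4],[0,2,2],[0,0,2]]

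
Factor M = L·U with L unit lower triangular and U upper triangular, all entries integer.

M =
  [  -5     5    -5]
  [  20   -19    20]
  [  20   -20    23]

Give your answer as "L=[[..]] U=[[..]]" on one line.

L=[[1,0,0],[-4,1,0],[-4,0,1]] U=[[-5,5,-5],[0,1,0],[0,0,3]]

  row1 -= -4·row0 → [0,1,0]
  row2 -= -4·row0 → [0,0,3]
  row2 -= 0·row1 → [0,0,3]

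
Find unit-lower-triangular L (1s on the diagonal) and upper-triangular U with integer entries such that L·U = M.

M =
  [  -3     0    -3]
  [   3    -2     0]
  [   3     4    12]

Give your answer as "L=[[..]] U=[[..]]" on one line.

L=[[1,0,0],[-1,1,0],[-1,-2,1]] U=[[-3,0,-3],[0,-2,-3],[0,0,3]]

  R1 -= -1·R0 → [0,-2,-3]
  R2 -= -1·R0 → [0,4,9]
  R2 -= -2·R1 → [0,0,3]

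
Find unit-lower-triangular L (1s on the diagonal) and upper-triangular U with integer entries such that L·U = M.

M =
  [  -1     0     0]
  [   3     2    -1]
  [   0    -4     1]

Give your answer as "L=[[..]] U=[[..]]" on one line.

L=[[1,0,0],[-3,1,0],[0,-2,1]] U=[[-1,0,0],[0,2,-1],[0,0,-1]]

  row1 -= -3·row0 → [0,2,-1]
  row2 -= 0·row0 → [0,-4,1]
  row2 -= -2·row1 → [0,0,-1]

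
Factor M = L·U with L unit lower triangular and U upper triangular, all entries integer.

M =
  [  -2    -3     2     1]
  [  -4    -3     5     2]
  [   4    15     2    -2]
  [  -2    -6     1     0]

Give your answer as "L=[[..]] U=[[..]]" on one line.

  row1 -= 2·row0 → [0,3,1,0]
  row2 -= -2·row0 → [0,9,6,0]
  row3 -= 1·row0 → [0,-3,-1,-1]
  row2 -= 3·row1 → [0,0,3,0]
  row3 -= -1·row1 → [0,0,0,-1]
  row3 -= 0·row2 → [0,0,0,-1]

L=[[1,0,0,0],[2,1,0,0],[-2,3,1,0],[1,-1,0,1]] U=[[-2,-3,2,1],[0,3,1,0],[0,0,3,0],[0,0,0,-1]]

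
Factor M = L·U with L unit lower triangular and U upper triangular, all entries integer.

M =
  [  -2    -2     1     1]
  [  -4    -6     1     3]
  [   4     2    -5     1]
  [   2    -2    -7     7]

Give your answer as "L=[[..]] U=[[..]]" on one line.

  R1 -= 2·R0 → [0,-2,-1,1]
  R2 -= -2·R0 → [0,-2,-3,3]
  R3 -= -1·R0 → [0,-4,-6,8]
  R2 -= 1·R1 → [0,0,-2,2]
  R3 -= 2·R1 → [0,0,-4,6]
  R3 -= 2·R2 → [0,0,0,2]

L=[[1,0,0,0],[2,1,0,0],[-2,1,1,0],[-1,2,2,1]] U=[[-2,-2,1,1],[0,-2,-1,1],[0,0,-2,2],[0,0,0,2]]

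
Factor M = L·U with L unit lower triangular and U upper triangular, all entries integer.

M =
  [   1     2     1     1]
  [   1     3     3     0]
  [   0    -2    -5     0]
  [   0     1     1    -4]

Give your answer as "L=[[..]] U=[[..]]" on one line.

  row1 -= 1·row0 → [0,1,2,-1]
  row2 -= 0·row0 → [0,-2,-5,0]
  row3 -= 0·row0 → [0,1,1,-4]
  row2 -= -2·row1 → [0,0,-1,-2]
  row3 -= 1·row1 → [0,0,-1,-3]
  row3 -= 1·row2 → [0,0,0,-1]

L=[[1,0,0,0],[1,1,0,0],[0,-2,1,0],[0,1,1,1]] U=[[1,2,1,1],[0,1,2,-1],[0,0,-1,-2],[0,0,0,-1]]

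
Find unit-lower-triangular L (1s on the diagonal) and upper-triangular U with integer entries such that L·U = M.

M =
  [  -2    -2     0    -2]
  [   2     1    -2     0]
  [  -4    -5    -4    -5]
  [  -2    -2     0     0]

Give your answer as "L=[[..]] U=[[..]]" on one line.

L=[[1,0,0,0],[-1,1,0,0],[2,1,1,0],[1,0,0,1]] U=[[-2,-2,0,-2],[0,-1,-2,-2],[0,0,-2,1],[0,0,0,2]]

  row1 -= -1·row0 → [0,-1,-2,-2]
  row2 -= 2·row0 → [0,-1,-4,-1]
  row3 -= 1·row0 → [0,0,0,2]
  row2 -= 1·row1 → [0,0,-2,1]
  row3 -= 0·row1 → [0,0,0,2]
  row3 -= 0·row2 → [0,0,0,2]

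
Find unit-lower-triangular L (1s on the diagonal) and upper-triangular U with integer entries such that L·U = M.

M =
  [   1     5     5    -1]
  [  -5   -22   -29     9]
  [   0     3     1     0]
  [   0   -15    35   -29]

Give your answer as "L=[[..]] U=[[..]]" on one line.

  R1 -= -5·R0 → [0,3,-4,4]
  R2 -= 0·R0 → [0,3,1,0]
  R3 -= 0·R0 → [0,-15,35,-29]
  R2 -= 1·R1 → [0,0,5,-4]
  R3 -= -5·R1 → [0,0,15,-9]
  R3 -= 3·R2 → [0,0,0,3]

L=[[1,0,0,0],[-5,1,0,0],[0,1,1,0],[0,-5,3,1]] U=[[1,5,5,-1],[0,3,-4,4],[0,0,5,-4],[0,0,0,3]]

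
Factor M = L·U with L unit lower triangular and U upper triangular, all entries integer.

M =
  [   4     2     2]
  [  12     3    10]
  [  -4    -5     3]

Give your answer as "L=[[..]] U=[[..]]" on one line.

L=[[1,0,0],[3,1,0],[-1,1,1]] U=[[4,2,2],[0,-3,4],[0,0,1]]

  R1 -= 3·R0 → [0,-3,4]
  R2 -= -1·R0 → [0,-3,5]
  R2 -= 1·R1 → [0,0,1]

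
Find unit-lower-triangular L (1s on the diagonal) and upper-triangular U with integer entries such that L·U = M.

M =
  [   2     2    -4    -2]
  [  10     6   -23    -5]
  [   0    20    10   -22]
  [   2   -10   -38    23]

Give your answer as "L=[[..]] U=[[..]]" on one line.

  row1 -= 5·row0 → [0,-4,-3,5]
  row2 -= 0·row0 → [0,20,10,-22]
  row3 -= 1·row0 → [0,-12,-34,25]
  row2 -= -5·row1 → [0,0,-5,3]
  row3 -= 3·row1 → [0,0,-25,10]
  row3 -= 5·row2 → [0,0,0,-5]

L=[[1,0,0,0],[5,1,0,0],[0,-5,1,0],[1,3,5,1]] U=[[2,2,-4,-2],[0,-4,-3,5],[0,0,-5,3],[0,0,0,-5]]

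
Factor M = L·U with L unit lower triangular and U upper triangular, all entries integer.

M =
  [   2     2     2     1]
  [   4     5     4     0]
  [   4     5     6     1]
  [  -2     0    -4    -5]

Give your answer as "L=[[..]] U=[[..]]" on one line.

L=[[1,0,0,0],[2,1,0,0],[2,1,1,0],[-1,2,-1,1]] U=[[2,2,2,1],[0,1,0,-2],[0,0,2,1],[0,0,0,1]]

  r1 -= 2·r0 → [0,1,0,-2]
  r2 -= 2·r0 → [0,1,2,-1]
  r3 -= -1·r0 → [0,2,-2,-4]
  r2 -= 1·r1 → [0,0,2,1]
  r3 -= 2·r1 → [0,0,-2,0]
  r3 -= -1·r2 → [0,0,0,1]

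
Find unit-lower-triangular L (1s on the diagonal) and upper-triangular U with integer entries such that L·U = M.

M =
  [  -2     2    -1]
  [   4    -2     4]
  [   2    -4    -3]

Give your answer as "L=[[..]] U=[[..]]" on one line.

L=[[1,0,0],[-2,1,0],[-1,-1,1]] U=[[-2,2,-1],[0,2,2],[0,0,-2]]

  r1 -= -2·r0 → [0,2,2]
  r2 -= -1·r0 → [0,-2,-4]
  r2 -= -1·r1 → [0,0,-2]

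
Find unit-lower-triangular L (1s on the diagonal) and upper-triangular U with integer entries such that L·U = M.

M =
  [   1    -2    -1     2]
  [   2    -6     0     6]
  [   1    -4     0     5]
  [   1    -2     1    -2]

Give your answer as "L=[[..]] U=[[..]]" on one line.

L=[[1,0,0,0],[2,1,0,0],[1,1,1,0],[1,0,-2,1]] U=[[1,-2,-1,2],[0,-2,2,2],[0,0,-1,1],[0,0,0,-2]]

  R1 -= 2·R0 → [0,-2,2,2]
  R2 -= 1·R0 → [0,-2,1,3]
  R3 -= 1·R0 → [0,0,2,-4]
  R2 -= 1·R1 → [0,0,-1,1]
  R3 -= 0·R1 → [0,0,2,-4]
  R3 -= -2·R2 → [0,0,0,-2]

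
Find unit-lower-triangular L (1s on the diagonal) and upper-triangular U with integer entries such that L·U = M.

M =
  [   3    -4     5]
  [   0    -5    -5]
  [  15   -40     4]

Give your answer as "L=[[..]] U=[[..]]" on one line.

  R1 -= 0·R0 → [0,-5,-5]
  R2 -= 5·R0 → [0,-20,-21]
  R2 -= 4·R1 → [0,0,-1]

L=[[1,0,0],[0,1,0],[5,4,1]] U=[[3,-4,5],[0,-5,-5],[0,0,-1]]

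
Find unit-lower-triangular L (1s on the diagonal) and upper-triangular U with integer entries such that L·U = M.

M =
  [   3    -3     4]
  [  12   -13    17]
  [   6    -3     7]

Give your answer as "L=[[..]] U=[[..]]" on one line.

  r1 -= 4·r0 → [0,-1,1]
  r2 -= 2·r0 → [0,3,-1]
  r2 -= -3·r1 → [0,0,2]

L=[[1,0,0],[4,1,0],[2,-3,1]] U=[[3,-3,4],[0,-1,1],[0,0,2]]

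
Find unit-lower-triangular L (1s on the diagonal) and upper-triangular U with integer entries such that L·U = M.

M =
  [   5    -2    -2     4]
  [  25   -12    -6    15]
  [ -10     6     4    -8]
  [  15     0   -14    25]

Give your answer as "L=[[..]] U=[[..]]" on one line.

  r1 -= 5·r0 → [0,-2,4,-5]
  r2 -= -2·r0 → [0,2,0,0]
  r3 -= 3·r0 → [0,6,-8,13]
  r2 -= -1·r1 → [0,0,4,-5]
  r3 -= -3·r1 → [0,0,4,-2]
  r3 -= 1·r2 → [0,0,0,3]

L=[[1,0,0,0],[5,1,0,0],[-2,-1,1,0],[3,-3,1,1]] U=[[5,-2,-2,4],[0,-2,4,-5],[0,0,4,-5],[0,0,0,3]]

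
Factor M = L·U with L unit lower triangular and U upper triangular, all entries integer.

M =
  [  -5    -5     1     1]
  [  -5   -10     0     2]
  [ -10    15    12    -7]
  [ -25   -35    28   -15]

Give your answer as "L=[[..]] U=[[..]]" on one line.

  row1 -= 1·row0 → [0,-5,-1,1]
  row2 -= 2·row0 → [0,25,10,-9]
  row3 -= 5·row0 → [0,-10,23,-20]
  row2 -= -5·row1 → [0,0,5,-4]
  row3 -= 2·row1 → [0,0,25,-22]
  row3 -= 5·row2 → [0,0,0,-2]

L=[[1,0,0,0],[1,1,0,0],[2,-5,1,0],[5,2,5,1]] U=[[-5,-5,1,1],[0,-5,-1,1],[0,0,5,-4],[0,0,0,-2]]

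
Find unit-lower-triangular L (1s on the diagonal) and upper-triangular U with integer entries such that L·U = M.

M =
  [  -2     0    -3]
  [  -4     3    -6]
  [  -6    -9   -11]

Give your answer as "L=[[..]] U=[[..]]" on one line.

L=[[1,0,0],[2,1,0],[3,-3,1]] U=[[-2,0,-3],[0,3,0],[0,0,-2]]

  r1 -= 2·r0 → [0,3,0]
  r2 -= 3·r0 → [0,-9,-2]
  r2 -= -3·r1 → [0,0,-2]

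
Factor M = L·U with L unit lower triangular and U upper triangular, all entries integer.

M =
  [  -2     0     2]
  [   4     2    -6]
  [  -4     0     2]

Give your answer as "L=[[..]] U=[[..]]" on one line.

L=[[1,0,0],[-2,1,0],[2,0,1]] U=[[-2,0,2],[0,2,-2],[0,0,-2]]

  r1 -= -2·r0 → [0,2,-2]
  r2 -= 2·r0 → [0,0,-2]
  r2 -= 0·r1 → [0,0,-2]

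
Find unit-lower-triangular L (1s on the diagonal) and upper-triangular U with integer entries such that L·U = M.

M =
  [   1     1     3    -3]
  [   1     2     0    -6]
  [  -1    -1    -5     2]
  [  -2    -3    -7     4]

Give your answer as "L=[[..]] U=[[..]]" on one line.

L=[[1,0,0,0],[1,1,0,0],[-1,0,1,0],[-2,-1,2,1]] U=[[1,1,3,-3],[0,1,-3,-3],[0,0,-2,-1],[0,0,0,-3]]

  r1 -= 1·r0 → [0,1,-3,-3]
  r2 -= -1·r0 → [0,0,-2,-1]
  r3 -= -2·r0 → [0,-1,-1,-2]
  r2 -= 0·r1 → [0,0,-2,-1]
  r3 -= -1·r1 → [0,0,-4,-5]
  r3 -= 2·r2 → [0,0,0,-3]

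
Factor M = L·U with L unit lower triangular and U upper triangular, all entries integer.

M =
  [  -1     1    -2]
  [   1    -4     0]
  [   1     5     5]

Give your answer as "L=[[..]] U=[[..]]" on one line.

L=[[1,0,0],[-1,1,0],[-1,-2,1]] U=[[-1,1,-2],[0,-3,-2],[0,0,-1]]

  row1 -= -1·row0 → [0,-3,-2]
  row2 -= -1·row0 → [0,6,3]
  row2 -= -2·row1 → [0,0,-1]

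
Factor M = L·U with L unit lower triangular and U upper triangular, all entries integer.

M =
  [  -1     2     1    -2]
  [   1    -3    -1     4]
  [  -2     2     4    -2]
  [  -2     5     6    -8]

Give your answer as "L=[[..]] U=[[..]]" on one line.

  row1 -= -1·row0 → [0,-1,0,2]
  row2 -= 2·row0 → [0,-2,2,2]
  row3 -= 2·row0 → [0,1,4,-4]
  row2 -= 2·row1 → [0,0,2,-2]
  row3 -= -1·row1 → [0,0,4,-2]
  row3 -= 2·row2 → [0,0,0,2]

L=[[1,0,0,0],[-1,1,0,0],[2,2,1,0],[2,-1,2,1]] U=[[-1,2,1,-2],[0,-1,0,2],[0,0,2,-2],[0,0,0,2]]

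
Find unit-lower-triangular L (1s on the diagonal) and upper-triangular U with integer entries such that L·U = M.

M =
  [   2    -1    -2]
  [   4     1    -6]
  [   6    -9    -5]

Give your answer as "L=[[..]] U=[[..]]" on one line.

  r1 -= 2·r0 → [0,3,-2]
  r2 -= 3·r0 → [0,-6,1]
  r2 -= -2·r1 → [0,0,-3]

L=[[1,0,0],[2,1,0],[3,-2,1]] U=[[2,-1,-2],[0,3,-2],[0,0,-3]]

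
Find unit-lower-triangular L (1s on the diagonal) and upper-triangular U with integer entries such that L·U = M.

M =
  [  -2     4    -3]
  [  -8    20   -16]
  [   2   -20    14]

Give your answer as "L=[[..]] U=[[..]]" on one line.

  row1 -= 4·row0 → [0,4,-4]
  row2 -= -1·row0 → [0,-16,11]
  row2 -= -4·row1 → [0,0,-5]

L=[[1,0,0],[4,1,0],[-1,-4,1]] U=[[-2,4,-3],[0,4,-4],[0,0,-5]]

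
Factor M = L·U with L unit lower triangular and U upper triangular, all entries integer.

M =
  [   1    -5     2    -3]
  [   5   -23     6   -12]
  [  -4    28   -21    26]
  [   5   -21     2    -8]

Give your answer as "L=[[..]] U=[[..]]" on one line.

  R1 -= 5·R0 → [0,2,-4,3]
  R2 -= -4·R0 → [0,8,-13,14]
  R3 -= 5·R0 → [0,4,-8,7]
  R2 -= 4·R1 → [0,0,3,2]
  R3 -= 2·R1 → [0,0,0,1]
  R3 -= 0·R2 → [0,0,0,1]

L=[[1,0,0,0],[5,1,0,0],[-4,4,1,0],[5,2,0,1]] U=[[1,-5,2,-3],[0,2,-4,3],[0,0,3,2],[0,0,0,1]]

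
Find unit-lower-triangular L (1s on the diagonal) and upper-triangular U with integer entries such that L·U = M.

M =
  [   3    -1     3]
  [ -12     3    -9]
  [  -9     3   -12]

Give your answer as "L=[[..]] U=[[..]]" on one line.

  R1 -= -4·R0 → [0,-1,3]
  R2 -= -3·R0 → [0,0,-3]
  R2 -= 0·R1 → [0,0,-3]

L=[[1,0,0],[-4,1,0],[-3,0,1]] U=[[3,-1,3],[0,-1,3],[0,0,-3]]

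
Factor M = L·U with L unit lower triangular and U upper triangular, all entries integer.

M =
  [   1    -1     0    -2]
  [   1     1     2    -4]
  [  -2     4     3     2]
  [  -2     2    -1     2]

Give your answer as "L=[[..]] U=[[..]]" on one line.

L=[[1,0,0,0],[1,1,0,0],[-2,1,1,0],[-2,0,-1,1]] U=[[1,-1,0,-2],[0,2,2,-2],[0,0,1,0],[0,0,0,-2]]

  R1 -= 1·R0 → [0,2,2,-2]
  R2 -= -2·R0 → [0,2,3,-2]
  R3 -= -2·R0 → [0,0,-1,-2]
  R2 -= 1·R1 → [0,0,1,0]
  R3 -= 0·R1 → [0,0,-1,-2]
  R3 -= -1·R2 → [0,0,0,-2]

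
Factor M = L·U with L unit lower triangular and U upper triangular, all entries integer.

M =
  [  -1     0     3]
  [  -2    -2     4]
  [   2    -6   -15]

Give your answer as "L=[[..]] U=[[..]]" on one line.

  row1 -= 2·row0 → [0,-2,-2]
  row2 -= -2·row0 → [0,-6,-9]
  row2 -= 3·row1 → [0,0,-3]

L=[[1,0,0],[2,1,0],[-2,3,1]] U=[[-1,0,3],[0,-2,-2],[0,0,-3]]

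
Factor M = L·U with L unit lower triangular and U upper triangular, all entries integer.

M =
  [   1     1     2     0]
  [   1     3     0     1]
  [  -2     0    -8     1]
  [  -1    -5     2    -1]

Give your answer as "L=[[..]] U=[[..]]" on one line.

L=[[1,0,0,0],[1,1,0,0],[-2,1,1,0],[-1,-2,0,1]] U=[[1,1,2,0],[0,2,-2,1],[0,0,-2,0],[0,0,0,1]]

  R1 -= 1·R0 → [0,2,-2,1]
  R2 -= -2·R0 → [0,2,-4,1]
  R3 -= -1·R0 → [0,-4,4,-1]
  R2 -= 1·R1 → [0,0,-2,0]
  R3 -= -2·R1 → [0,0,0,1]
  R3 -= 0·R2 → [0,0,0,1]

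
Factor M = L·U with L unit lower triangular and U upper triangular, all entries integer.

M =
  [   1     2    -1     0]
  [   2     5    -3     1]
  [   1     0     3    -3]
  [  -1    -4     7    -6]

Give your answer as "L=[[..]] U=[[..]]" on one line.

L=[[1,0,0,0],[2,1,0,0],[1,-2,1,0],[-1,-2,2,1]] U=[[1,2,-1,0],[0,1,-1,1],[0,0,2,-1],[0,0,0,-2]]

  r1 -= 2·r0 → [0,1,-1,1]
  r2 -= 1·r0 → [0,-2,4,-3]
  r3 -= -1·r0 → [0,-2,6,-6]
  r2 -= -2·r1 → [0,0,2,-1]
  r3 -= -2·r1 → [0,0,4,-4]
  r3 -= 2·r2 → [0,0,0,-2]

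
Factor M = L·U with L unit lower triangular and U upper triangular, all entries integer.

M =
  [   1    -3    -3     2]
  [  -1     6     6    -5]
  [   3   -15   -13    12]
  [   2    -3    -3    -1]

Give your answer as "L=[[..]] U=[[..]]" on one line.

L=[[1,0,0,0],[-1,1,0,0],[3,-2,1,0],[2,1,0,1]] U=[[1,-3,-3,2],[0,3,3,-3],[0,0,2,0],[0,0,0,-2]]

  row1 -= -1·row0 → [0,3,3,-3]
  row2 -= 3·row0 → [0,-6,-4,6]
  row3 -= 2·row0 → [0,3,3,-5]
  row2 -= -2·row1 → [0,0,2,0]
  row3 -= 1·row1 → [0,0,0,-2]
  row3 -= 0·row2 → [0,0,0,-2]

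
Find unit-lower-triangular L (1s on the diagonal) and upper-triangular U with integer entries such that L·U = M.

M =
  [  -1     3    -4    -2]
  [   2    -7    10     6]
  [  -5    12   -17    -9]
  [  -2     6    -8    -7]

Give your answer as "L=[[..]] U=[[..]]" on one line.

L=[[1,0,0,0],[-2,1,0,0],[5,3,1,0],[2,0,0,1]] U=[[-1,3,-4,-2],[0,-1,2,2],[0,0,-3,-5],[0,0,0,-3]]

  R1 -= -2·R0 → [0,-1,2,2]
  R2 -= 5·R0 → [0,-3,3,1]
  R3 -= 2·R0 → [0,0,0,-3]
  R2 -= 3·R1 → [0,0,-3,-5]
  R3 -= 0·R1 → [0,0,0,-3]
  R3 -= 0·R2 → [0,0,0,-3]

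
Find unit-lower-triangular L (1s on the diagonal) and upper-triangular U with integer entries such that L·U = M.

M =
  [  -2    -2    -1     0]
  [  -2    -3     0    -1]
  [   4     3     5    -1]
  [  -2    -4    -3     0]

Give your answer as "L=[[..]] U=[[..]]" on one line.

L=[[1,0,0,0],[1,1,0,0],[-2,1,1,0],[1,2,-2,1]] U=[[-2,-2,-1,0],[0,-1,1,-1],[0,0,2,0],[0,0,0,2]]

  r1 -= 1·r0 → [0,-1,1,-1]
  r2 -= -2·r0 → [0,-1,3,-1]
  r3 -= 1·r0 → [0,-2,-2,0]
  r2 -= 1·r1 → [0,0,2,0]
  r3 -= 2·r1 → [0,0,-4,2]
  r3 -= -2·r2 → [0,0,0,2]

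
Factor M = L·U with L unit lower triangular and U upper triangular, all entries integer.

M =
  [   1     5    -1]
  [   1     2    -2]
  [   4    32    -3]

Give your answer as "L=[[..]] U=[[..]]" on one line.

  row1 -= 1·row0 → [0,-3,-1]
  row2 -= 4·row0 → [0,12,1]
  row2 -= -4·row1 → [0,0,-3]

L=[[1,0,0],[1,1,0],[4,-4,1]] U=[[1,5,-1],[0,-3,-1],[0,0,-3]]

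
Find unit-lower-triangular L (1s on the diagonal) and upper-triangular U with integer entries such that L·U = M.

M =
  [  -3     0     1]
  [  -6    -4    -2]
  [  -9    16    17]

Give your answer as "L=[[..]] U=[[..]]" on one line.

L=[[1,0,0],[2,1,0],[3,-4,1]] U=[[-3,0,1],[0,-4,-4],[0,0,-2]]

  row1 -= 2·row0 → [0,-4,-4]
  row2 -= 3·row0 → [0,16,14]
  row2 -= -4·row1 → [0,0,-2]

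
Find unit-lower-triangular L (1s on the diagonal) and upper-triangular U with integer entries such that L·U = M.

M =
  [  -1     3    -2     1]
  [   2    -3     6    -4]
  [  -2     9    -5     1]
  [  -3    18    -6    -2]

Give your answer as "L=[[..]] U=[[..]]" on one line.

L=[[1,0,0,0],[-2,1,0,0],[2,1,1,0],[3,3,2,1]] U=[[-1,3,-2,1],[0,3,2,-2],[0,0,-3,1],[0,0,0,-1]]

  R1 -= -2·R0 → [0,3,2,-2]
  R2 -= 2·R0 → [0,3,-1,-1]
  R3 -= 3·R0 → [0,9,0,-5]
  R2 -= 1·R1 → [0,0,-3,1]
  R3 -= 3·R1 → [0,0,-6,1]
  R3 -= 2·R2 → [0,0,0,-1]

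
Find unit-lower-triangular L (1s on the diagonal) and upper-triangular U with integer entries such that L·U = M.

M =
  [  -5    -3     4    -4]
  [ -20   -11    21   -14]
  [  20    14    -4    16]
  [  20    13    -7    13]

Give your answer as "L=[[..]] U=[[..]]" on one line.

  r1 -= 4·r0 → [0,1,5,2]
  r2 -= -4·r0 → [0,2,12,0]
  r3 -= -4·r0 → [0,1,9,-3]
  r2 -= 2·r1 → [0,0,2,-4]
  r3 -= 1·r1 → [0,0,4,-5]
  r3 -= 2·r2 → [0,0,0,3]

L=[[1,0,0,0],[4,1,0,0],[-4,2,1,0],[-4,1,2,1]] U=[[-5,-3,4,-4],[0,1,5,2],[0,0,2,-4],[0,0,0,3]]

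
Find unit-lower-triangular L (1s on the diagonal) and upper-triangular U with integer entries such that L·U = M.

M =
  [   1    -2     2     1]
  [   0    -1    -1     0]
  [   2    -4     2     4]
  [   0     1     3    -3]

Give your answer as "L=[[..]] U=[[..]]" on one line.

L=[[1,0,0,0],[0,1,0,0],[2,0,1,0],[0,-1,-1,1]] U=[[1,-2,2,1],[0,-1,-1,0],[0,0,-2,2],[0,0,0,-1]]

  R1 -= 0·R0 → [0,-1,-1,0]
  R2 -= 2·R0 → [0,0,-2,2]
  R3 -= 0·R0 → [0,1,3,-3]
  R2 -= 0·R1 → [0,0,-2,2]
  R3 -= -1·R1 → [0,0,2,-3]
  R3 -= -1·R2 → [0,0,0,-1]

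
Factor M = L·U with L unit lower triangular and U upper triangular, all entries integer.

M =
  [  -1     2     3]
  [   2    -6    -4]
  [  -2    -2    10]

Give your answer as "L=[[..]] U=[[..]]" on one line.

  r1 -= -2·r0 → [0,-2,2]
  r2 -= 2·r0 → [0,-6,4]
  r2 -= 3·r1 → [0,0,-2]

L=[[1,0,0],[-2,1,0],[2,3,1]] U=[[-1,2,3],[0,-2,2],[0,0,-2]]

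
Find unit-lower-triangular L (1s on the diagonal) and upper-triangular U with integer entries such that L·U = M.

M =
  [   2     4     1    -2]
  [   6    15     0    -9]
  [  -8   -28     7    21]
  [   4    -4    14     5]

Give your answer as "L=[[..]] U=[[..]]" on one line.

  row1 -= 3·row0 → [0,3,-3,-3]
  row2 -= -4·row0 → [0,-12,11,13]
  row3 -= 2·row0 → [0,-12,12,9]
  row2 -= -4·row1 → [0,0,-1,1]
  row3 -= -4·row1 → [0,0,0,-3]
  row3 -= 0·row2 → [0,0,0,-3]

L=[[1,0,0,0],[3,1,0,0],[-4,-4,1,0],[2,-4,0,1]] U=[[2,4,1,-2],[0,3,-3,-3],[0,0,-1,1],[0,0,0,-3]]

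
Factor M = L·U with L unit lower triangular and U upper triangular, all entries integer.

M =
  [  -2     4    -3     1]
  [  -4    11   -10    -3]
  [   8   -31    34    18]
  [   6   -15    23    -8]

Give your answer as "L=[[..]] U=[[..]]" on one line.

L=[[1,0,0,0],[2,1,0,0],[-4,-5,1,0],[-3,-1,5,1]] U=[[-2,4,-3,1],[0,3,-4,-5],[0,0,2,-3],[0,0,0,5]]

  row1 -= 2·row0 → [0,3,-4,-5]
  row2 -= -4·row0 → [0,-15,22,22]
  row3 -= -3·row0 → [0,-3,14,-5]
  row2 -= -5·row1 → [0,0,2,-3]
  row3 -= -1·row1 → [0,0,10,-10]
  row3 -= 5·row2 → [0,0,0,5]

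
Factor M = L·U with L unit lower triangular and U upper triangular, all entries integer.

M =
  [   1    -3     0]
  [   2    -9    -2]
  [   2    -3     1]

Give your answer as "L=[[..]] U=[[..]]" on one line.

L=[[1,0,0],[2,1,0],[2,-1,1]] U=[[1,-3,0],[0,-3,-2],[0,0,-1]]

  R1 -= 2·R0 → [0,-3,-2]
  R2 -= 2·R0 → [0,3,1]
  R2 -= -1·R1 → [0,0,-1]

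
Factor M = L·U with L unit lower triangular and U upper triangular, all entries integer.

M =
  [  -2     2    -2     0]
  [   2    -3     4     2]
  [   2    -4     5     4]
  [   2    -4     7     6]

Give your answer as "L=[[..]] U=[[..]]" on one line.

L=[[1,0,0,0],[-1,1,0,0],[-1,2,1,0],[-1,2,-1,1]] U=[[-2,2,-2,0],[0,-1,2,2],[0,0,-1,0],[0,0,0,2]]

  row1 -= -1·row0 → [0,-1,2,2]
  row2 -= -1·row0 → [0,-2,3,4]
  row3 -= -1·row0 → [0,-2,5,6]
  row2 -= 2·row1 → [0,0,-1,0]
  row3 -= 2·row1 → [0,0,1,2]
  row3 -= -1·row2 → [0,0,0,2]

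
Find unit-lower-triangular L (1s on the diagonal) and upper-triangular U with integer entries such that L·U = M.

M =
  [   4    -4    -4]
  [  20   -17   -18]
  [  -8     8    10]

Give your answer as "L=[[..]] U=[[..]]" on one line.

L=[[1,0,0],[5,1,0],[-2,0,1]] U=[[4,-4,-4],[0,3,2],[0,0,2]]

  r1 -= 5·r0 → [0,3,2]
  r2 -= -2·r0 → [0,0,2]
  r2 -= 0·r1 → [0,0,2]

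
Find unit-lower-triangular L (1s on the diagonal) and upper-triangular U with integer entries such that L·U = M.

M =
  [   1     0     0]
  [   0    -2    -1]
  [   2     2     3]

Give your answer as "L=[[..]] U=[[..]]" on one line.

L=[[1,0,0],[0,1,0],[2,-1,1]] U=[[1,0,0],[0,-2,-1],[0,0,2]]

  R1 -= 0·R0 → [0,-2,-1]
  R2 -= 2·R0 → [0,2,3]
  R2 -= -1·R1 → [0,0,2]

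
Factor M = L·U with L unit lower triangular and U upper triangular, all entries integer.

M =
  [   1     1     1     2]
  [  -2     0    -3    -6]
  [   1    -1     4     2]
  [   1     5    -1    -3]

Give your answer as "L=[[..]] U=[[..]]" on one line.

  R1 -= -2·R0 → [0,2,-1,-2]
  R2 -= 1·R0 → [0,-2,3,0]
  R3 -= 1·R0 → [0,4,-2,-5]
  R2 -= -1·R1 → [0,0,2,-2]
  R3 -= 2·R1 → [0,0,0,-1]
  R3 -= 0·R2 → [0,0,0,-1]

L=[[1,0,0,0],[-2,1,0,0],[1,-1,1,0],[1,2,0,1]] U=[[1,1,1,2],[0,2,-1,-2],[0,0,2,-2],[0,0,0,-1]]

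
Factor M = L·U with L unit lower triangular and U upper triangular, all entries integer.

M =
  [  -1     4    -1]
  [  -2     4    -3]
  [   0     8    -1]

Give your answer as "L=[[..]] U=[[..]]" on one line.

  R1 -= 2·R0 → [0,-4,-1]
  R2 -= 0·R0 → [0,8,-1]
  R2 -= -2·R1 → [0,0,-3]

L=[[1,0,0],[2,1,0],[0,-2,1]] U=[[-1,4,-1],[0,-4,-1],[0,0,-3]]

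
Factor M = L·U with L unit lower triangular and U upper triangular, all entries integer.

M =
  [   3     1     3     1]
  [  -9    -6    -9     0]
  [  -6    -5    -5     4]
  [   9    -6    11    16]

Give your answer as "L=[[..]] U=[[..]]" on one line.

L=[[1,0,0,0],[-3,1,0,0],[-2,1,1,0],[3,3,2,1]] U=[[3,1,3,1],[0,-3,0,3],[0,0,1,3],[0,0,0,-2]]

  R1 -= -3·R0 → [0,-3,0,3]
  R2 -= -2·R0 → [0,-3,1,6]
  R3 -= 3·R0 → [0,-9,2,13]
  R2 -= 1·R1 → [0,0,1,3]
  R3 -= 3·R1 → [0,0,2,4]
  R3 -= 2·R2 → [0,0,0,-2]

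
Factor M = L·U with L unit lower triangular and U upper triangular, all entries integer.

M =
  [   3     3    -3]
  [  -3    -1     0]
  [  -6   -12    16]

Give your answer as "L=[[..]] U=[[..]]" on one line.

L=[[1,0,0],[-1,1,0],[-2,-3,1]] U=[[3,3,-3],[0,2,-3],[0,0,1]]

  r1 -= -1·r0 → [0,2,-3]
  r2 -= -2·r0 → [0,-6,10]
  r2 -= -3·r1 → [0,0,1]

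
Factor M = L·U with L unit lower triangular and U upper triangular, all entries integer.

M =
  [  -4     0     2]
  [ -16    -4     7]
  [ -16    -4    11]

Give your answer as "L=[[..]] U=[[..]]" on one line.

  row1 -= 4·row0 → [0,-4,-1]
  row2 -= 4·row0 → [0,-4,3]
  row2 -= 1·row1 → [0,0,4]

L=[[1,0,0],[4,1,0],[4,1,1]] U=[[-4,0,2],[0,-4,-1],[0,0,4]]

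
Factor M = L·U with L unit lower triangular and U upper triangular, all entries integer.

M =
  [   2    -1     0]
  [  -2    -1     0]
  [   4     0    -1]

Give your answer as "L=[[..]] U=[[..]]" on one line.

  r1 -= -1·r0 → [0,-2,0]
  r2 -= 2·r0 → [0,2,-1]
  r2 -= -1·r1 → [0,0,-1]

L=[[1,0,0],[-1,1,0],[2,-1,1]] U=[[2,-1,0],[0,-2,0],[0,0,-1]]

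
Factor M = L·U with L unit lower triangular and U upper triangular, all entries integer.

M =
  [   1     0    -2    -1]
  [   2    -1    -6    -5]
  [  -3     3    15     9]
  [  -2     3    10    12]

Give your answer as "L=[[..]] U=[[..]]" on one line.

  row1 -= 2·row0 → [0,-1,-2,-3]
  row2 -= -3·row0 → [0,3,9,6]
  row3 -= -2·row0 → [0,3,6,10]
  row2 -= -3·row1 → [0,0,3,-3]
  row3 -= -3·row1 → [0,0,0,1]
  row3 -= 0·row2 → [0,0,0,1]

L=[[1,0,0,0],[2,1,0,0],[-3,-3,1,0],[-2,-3,0,1]] U=[[1,0,-2,-1],[0,-1,-2,-3],[0,0,3,-3],[0,0,0,1]]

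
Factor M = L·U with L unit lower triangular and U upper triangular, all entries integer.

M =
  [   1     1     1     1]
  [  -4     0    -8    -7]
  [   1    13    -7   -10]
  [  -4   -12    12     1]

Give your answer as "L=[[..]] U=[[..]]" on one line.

  r1 -= -4·r0 → [0,4,-4,-3]
  r2 -= 1·r0 → [0,12,-8,-11]
  r3 -= -4·r0 → [0,-8,16,5]
  r2 -= 3·r1 → [0,0,4,-2]
  r3 -= -2·r1 → [0,0,8,-1]
  r3 -= 2·r2 → [0,0,0,3]

L=[[1,0,0,0],[-4,1,0,0],[1,3,1,0],[-4,-2,2,1]] U=[[1,1,1,1],[0,4,-4,-3],[0,0,4,-2],[0,0,0,3]]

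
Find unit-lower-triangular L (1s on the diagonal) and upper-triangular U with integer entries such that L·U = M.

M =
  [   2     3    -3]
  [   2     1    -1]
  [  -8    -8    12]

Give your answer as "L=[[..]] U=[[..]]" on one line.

  R1 -= 1·R0 → [0,-2,2]
  R2 -= -4·R0 → [0,4,0]
  R2 -= -2·R1 → [0,0,4]

L=[[1,0,0],[1,1,0],[-4,-2,1]] U=[[2,3,-3],[0,-2,2],[0,0,4]]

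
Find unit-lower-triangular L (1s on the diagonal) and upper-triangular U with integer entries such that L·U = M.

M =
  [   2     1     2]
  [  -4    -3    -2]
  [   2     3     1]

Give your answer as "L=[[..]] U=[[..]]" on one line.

L=[[1,0,0],[-2,1,0],[1,-2,1]] U=[[2,1,2],[0,-1,2],[0,0,3]]

  R1 -= -2·R0 → [0,-1,2]
  R2 -= 1·R0 → [0,2,-1]
  R2 -= -2·R1 → [0,0,3]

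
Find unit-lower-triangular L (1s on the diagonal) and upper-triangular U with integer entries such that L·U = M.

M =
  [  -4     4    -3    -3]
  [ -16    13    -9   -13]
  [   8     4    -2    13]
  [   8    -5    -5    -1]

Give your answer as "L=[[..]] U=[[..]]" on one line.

L=[[1,0,0,0],[4,1,0,0],[-2,-4,1,0],[-2,-1,-2,1]] U=[[-4,4,-3,-3],[0,-3,3,-1],[0,0,4,3],[0,0,0,-2]]

  r1 -= 4·r0 → [0,-3,3,-1]
  r2 -= -2·r0 → [0,12,-8,7]
  r3 -= -2·r0 → [0,3,-11,-7]
  r2 -= -4·r1 → [0,0,4,3]
  r3 -= -1·r1 → [0,0,-8,-8]
  r3 -= -2·r2 → [0,0,0,-2]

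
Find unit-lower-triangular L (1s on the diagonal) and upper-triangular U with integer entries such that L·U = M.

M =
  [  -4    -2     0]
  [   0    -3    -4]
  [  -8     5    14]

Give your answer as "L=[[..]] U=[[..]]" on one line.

  R1 -= 0·R0 → [0,-3,-4]
  R2 -= 2·R0 → [0,9,14]
  R2 -= -3·R1 → [0,0,2]

L=[[1,0,0],[0,1,0],[2,-3,1]] U=[[-4,-2,0],[0,-3,-4],[0,0,2]]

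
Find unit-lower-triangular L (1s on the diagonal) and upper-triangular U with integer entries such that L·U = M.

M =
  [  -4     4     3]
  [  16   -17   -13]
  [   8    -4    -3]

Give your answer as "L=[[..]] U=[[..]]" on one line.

  row1 -= -4·row0 → [0,-1,-1]
  row2 -= -2·row0 → [0,4,3]
  row2 -= -4·row1 → [0,0,-1]

L=[[1,0,0],[-4,1,0],[-2,-4,1]] U=[[-4,4,3],[0,-1,-1],[0,0,-1]]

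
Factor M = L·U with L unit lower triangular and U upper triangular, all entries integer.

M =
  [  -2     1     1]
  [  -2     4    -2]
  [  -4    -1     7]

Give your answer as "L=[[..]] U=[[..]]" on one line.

L=[[1,0,0],[1,1,0],[2,-1,1]] U=[[-2,1,1],[0,3,-3],[0,0,2]]

  row1 -= 1·row0 → [0,3,-3]
  row2 -= 2·row0 → [0,-3,5]
  row2 -= -1·row1 → [0,0,2]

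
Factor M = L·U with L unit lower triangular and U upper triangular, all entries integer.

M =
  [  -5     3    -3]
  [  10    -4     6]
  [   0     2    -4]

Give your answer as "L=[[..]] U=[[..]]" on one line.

  r1 -= -2·r0 → [0,2,0]
  r2 -= 0·r0 → [0,2,-4]
  r2 -= 1·r1 → [0,0,-4]

L=[[1,0,0],[-2,1,0],[0,1,1]] U=[[-5,3,-3],[0,2,0],[0,0,-4]]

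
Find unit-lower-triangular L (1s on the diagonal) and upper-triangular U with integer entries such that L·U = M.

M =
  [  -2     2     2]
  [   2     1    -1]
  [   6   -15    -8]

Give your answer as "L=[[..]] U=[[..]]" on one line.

  R1 -= -1·R0 → [0,3,1]
  R2 -= -3·R0 → [0,-9,-2]
  R2 -= -3·R1 → [0,0,1]

L=[[1,0,0],[-1,1,0],[-3,-3,1]] U=[[-2,2,2],[0,3,1],[0,0,1]]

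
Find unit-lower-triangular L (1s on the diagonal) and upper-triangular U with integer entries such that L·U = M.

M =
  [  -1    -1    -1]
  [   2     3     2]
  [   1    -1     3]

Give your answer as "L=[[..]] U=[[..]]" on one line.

L=[[1,0,0],[-2,1,0],[-1,-2,1]] U=[[-1,-1,-1],[0,1,0],[0,0,2]]

  row1 -= -2·row0 → [0,1,0]
  row2 -= -1·row0 → [0,-2,2]
  row2 -= -2·row1 → [0,0,2]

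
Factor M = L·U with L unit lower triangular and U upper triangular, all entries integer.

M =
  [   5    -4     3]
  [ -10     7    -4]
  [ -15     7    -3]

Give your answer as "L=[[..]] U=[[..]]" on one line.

  r1 -= -2·r0 → [0,-1,2]
  r2 -= -3·r0 → [0,-5,6]
  r2 -= 5·r1 → [0,0,-4]

L=[[1,0,0],[-2,1,0],[-3,5,1]] U=[[5,-4,3],[0,-1,2],[0,0,-4]]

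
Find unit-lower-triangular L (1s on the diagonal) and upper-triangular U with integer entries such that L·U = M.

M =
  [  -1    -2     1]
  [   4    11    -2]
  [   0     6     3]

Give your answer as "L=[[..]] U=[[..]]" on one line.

L=[[1,0,0],[-4,1,0],[0,2,1]] U=[[-1,-2,1],[0,3,2],[0,0,-1]]

  R1 -= -4·R0 → [0,3,2]
  R2 -= 0·R0 → [0,6,3]
  R2 -= 2·R1 → [0,0,-1]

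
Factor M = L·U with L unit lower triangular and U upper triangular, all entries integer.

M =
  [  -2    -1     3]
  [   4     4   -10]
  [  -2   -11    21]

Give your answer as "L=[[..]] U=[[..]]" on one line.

L=[[1,0,0],[-2,1,0],[1,-5,1]] U=[[-2,-1,3],[0,2,-4],[0,0,-2]]

  r1 -= -2·r0 → [0,2,-4]
  r2 -= 1·r0 → [0,-10,18]
  r2 -= -5·r1 → [0,0,-2]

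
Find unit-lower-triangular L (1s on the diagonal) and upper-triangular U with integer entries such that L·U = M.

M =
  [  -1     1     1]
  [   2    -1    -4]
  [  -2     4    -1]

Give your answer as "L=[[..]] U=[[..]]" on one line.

L=[[1,0,0],[-2,1,0],[2,2,1]] U=[[-1,1,1],[0,1,-2],[0,0,1]]

  R1 -= -2·R0 → [0,1,-2]
  R2 -= 2·R0 → [0,2,-3]
  R2 -= 2·R1 → [0,0,1]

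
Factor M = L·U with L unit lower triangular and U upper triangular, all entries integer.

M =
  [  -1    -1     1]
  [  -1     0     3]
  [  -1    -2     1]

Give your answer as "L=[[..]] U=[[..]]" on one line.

  r1 -= 1·r0 → [0,1,2]
  r2 -= 1·r0 → [0,-1,0]
  r2 -= -1·r1 → [0,0,2]

L=[[1,0,0],[1,1,0],[1,-1,1]] U=[[-1,-1,1],[0,1,2],[0,0,2]]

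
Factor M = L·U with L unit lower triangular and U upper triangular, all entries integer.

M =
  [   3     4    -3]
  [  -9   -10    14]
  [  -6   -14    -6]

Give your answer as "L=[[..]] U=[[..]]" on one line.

  R1 -= -3·R0 → [0,2,5]
  R2 -= -2·R0 → [0,-6,-12]
  R2 -= -3·R1 → [0,0,3]

L=[[1,0,0],[-3,1,0],[-2,-3,1]] U=[[3,4,-3],[0,2,5],[0,0,3]]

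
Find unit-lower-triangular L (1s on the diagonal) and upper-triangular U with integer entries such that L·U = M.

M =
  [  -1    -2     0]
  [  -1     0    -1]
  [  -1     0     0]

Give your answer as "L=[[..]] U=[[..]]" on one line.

  r1 -= 1·r0 → [0,2,-1]
  r2 -= 1·r0 → [0,2,0]
  r2 -= 1·r1 → [0,0,1]

L=[[1,0,0],[1,1,0],[1,1,1]] U=[[-1,-2,0],[0,2,-1],[0,0,1]]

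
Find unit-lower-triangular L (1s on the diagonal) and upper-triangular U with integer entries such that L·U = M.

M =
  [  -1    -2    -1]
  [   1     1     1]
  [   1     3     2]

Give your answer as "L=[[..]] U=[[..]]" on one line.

  r1 -= -1·r0 → [0,-1,0]
  r2 -= -1·r0 → [0,1,1]
  r2 -= -1·r1 → [0,0,1]

L=[[1,0,0],[-1,1,0],[-1,-1,1]] U=[[-1,-2,-1],[0,-1,0],[0,0,1]]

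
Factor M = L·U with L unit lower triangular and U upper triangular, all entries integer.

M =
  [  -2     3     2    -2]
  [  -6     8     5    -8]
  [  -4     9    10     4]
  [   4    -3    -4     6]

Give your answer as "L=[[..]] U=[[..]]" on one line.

L=[[1,0,0,0],[3,1,0,0],[2,-3,1,0],[-2,-3,-1,1]] U=[[-2,3,2,-2],[0,-1,-1,-2],[0,0,3,2],[0,0,0,-2]]

  R1 -= 3·R0 → [0,-1,-1,-2]
  R2 -= 2·R0 → [0,3,6,8]
  R3 -= -2·R0 → [0,3,0,2]
  R2 -= -3·R1 → [0,0,3,2]
  R3 -= -3·R1 → [0,0,-3,-4]
  R3 -= -1·R2 → [0,0,0,-2]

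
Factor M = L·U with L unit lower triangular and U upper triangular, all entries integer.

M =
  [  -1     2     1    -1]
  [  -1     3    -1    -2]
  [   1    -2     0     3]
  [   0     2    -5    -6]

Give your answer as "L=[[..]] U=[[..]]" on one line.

L=[[1,0,0,0],[1,1,0,0],[-1,0,1,0],[0,2,-1,1]] U=[[-1,2,1,-1],[0,1,-2,-1],[0,0,1,2],[0,0,0,-2]]

  R1 -= 1·R0 → [0,1,-2,-1]
  R2 -= -1·R0 → [0,0,1,2]
  R3 -= 0·R0 → [0,2,-5,-6]
  R2 -= 0·R1 → [0,0,1,2]
  R3 -= 2·R1 → [0,0,-1,-4]
  R3 -= -1·R2 → [0,0,0,-2]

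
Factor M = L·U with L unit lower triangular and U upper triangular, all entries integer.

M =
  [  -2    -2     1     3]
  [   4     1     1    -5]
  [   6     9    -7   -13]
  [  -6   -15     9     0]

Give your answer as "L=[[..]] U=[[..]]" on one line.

  r1 -= -2·r0 → [0,-3,3,1]
  r2 -= -3·r0 → [0,3,-4,-4]
  r3 -= 3·r0 → [0,-9,6,-9]
  r2 -= -1·r1 → [0,0,-1,-3]
  r3 -= 3·r1 → [0,0,-3,-12]
  r3 -= 3·r2 → [0,0,0,-3]

L=[[1,0,0,0],[-2,1,0,0],[-3,-1,1,0],[3,3,3,1]] U=[[-2,-2,1,3],[0,-3,3,1],[0,0,-1,-3],[0,0,0,-3]]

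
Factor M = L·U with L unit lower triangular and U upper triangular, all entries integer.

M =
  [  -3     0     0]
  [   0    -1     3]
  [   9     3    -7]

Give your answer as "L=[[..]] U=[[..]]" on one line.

L=[[1,0,0],[0,1,0],[-3,-3,1]] U=[[-3,0,0],[0,-1,3],[0,0,2]]

  r1 -= 0·r0 → [0,-1,3]
  r2 -= -3·r0 → [0,3,-7]
  r2 -= -3·r1 → [0,0,2]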